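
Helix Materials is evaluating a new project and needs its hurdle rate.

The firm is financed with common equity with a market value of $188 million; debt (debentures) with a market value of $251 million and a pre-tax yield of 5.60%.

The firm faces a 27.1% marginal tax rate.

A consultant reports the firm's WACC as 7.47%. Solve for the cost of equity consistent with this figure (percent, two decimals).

11.99%

Total capital V = 188 + 251 = 439.
Equity weight = 188/439 = 0.4282.
Debentures weight = 251/439 = 0.5718.
Debt contribution = 0.5718 × 5.6% × (1 − 27.1%) = 2.3341%.
Required equity contribution = 7.47% − 2.3341% = 5.1359%.
Re = 5.1359% / 0.4282 = 11.9928%.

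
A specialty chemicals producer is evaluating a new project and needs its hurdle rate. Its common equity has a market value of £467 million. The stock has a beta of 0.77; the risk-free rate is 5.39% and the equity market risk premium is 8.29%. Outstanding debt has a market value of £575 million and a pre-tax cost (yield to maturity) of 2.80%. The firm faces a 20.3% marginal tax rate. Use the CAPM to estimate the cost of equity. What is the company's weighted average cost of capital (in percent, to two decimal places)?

6.51%

Cost of equity via CAPM: Re = 5.39% + 0.77 × 8.29% = 11.7733%.
Total capital V = 467 + 575 = 1042.
Equity: weight = 467/1042 = 0.4482; cost = 11.7733%.
Debt: weight = 575/1042 = 0.5518; after-tax cost = 2.8% × (1 − 20.3%) = 2.2316%.
WACC = 0.4482 × 11.7733% + 0.5518 × 2.2316% = 6.5080%.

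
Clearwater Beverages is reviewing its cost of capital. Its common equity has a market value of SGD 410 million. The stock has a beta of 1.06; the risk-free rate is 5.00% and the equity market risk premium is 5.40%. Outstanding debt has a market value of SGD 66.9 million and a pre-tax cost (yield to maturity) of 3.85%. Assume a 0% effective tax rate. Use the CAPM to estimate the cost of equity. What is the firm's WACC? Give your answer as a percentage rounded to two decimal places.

Cost of equity via CAPM: Re = 5.0% + 1.06 × 5.4% = 10.7240%.
Total capital V = 410 + 66.9 = 476.9.
Equity: weight = 410/476.9 = 0.8597; cost = 10.724%.
Debt: weight = 66.9/476.9 = 0.1403; after-tax cost = 3.85% × (1 − 0%) = 3.8500%.
WACC = 0.8597 × 10.7240% + 0.1403 × 3.8500% = 9.7597%.

9.76%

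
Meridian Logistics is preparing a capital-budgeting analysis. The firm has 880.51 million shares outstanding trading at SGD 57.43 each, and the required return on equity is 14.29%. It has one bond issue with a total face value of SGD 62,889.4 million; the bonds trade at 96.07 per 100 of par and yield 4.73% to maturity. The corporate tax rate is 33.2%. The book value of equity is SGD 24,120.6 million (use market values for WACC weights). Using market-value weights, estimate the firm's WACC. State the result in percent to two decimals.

Market value of equity E = 57.43 × 880.51m = 50567.6893m. Market value of debt D = 62889.4m × 96.07/100 = 60417.84658m.
Total capital V = 50567.6893 + 60417.84658 = 110985.53588.
Equity: weight = 50567.6893/110985.53588 = 0.4556; cost = 14.29%.
Bonds outstanding: weight = 60417.84658/110985.53588 = 0.5444; after-tax cost = 4.73% × (1 − 33.2%) = 3.1596%.
WACC = 0.4556 × 14.2900% + 0.5444 × 3.1596% = 8.2309%.

8.23%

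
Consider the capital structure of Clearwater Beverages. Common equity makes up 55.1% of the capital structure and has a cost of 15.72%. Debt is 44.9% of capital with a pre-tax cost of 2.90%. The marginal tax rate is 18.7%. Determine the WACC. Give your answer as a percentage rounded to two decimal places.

9.72%

After-tax cost of debt = 2.9% × (1 − 18.7%) = 2.3577%.
WACC = 0.551 × 15.7200% + 0.449 × 2.3577% = 9.7203%.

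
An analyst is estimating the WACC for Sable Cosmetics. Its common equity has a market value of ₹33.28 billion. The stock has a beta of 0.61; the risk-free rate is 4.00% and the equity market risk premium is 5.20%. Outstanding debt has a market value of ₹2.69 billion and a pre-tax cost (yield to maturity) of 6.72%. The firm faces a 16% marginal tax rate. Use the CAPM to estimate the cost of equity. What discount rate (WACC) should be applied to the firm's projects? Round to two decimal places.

Cost of equity via CAPM: Re = 4.0% + 0.61 × 5.2% = 7.1720%.
Total capital V = 33.28 + 2.69 = 35.97.
Equity: weight = 33.28/35.97 = 0.9252; cost = 7.172%.
Debt: weight = 2.69/35.97 = 0.0748; after-tax cost = 6.72% × (1 − 16%) = 5.6448%.
WACC = 0.9252 × 7.1720% + 0.0748 × 5.6448% = 7.0578%.

7.06%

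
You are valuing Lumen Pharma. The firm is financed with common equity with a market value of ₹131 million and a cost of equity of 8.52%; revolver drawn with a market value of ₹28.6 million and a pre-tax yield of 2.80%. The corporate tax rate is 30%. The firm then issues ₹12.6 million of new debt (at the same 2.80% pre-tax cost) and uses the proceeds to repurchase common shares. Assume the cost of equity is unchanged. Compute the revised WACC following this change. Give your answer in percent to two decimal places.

6.83%

After the change:
Total capital V = 118.4 + 41.2 = 159.6.
Equity: weight = 118.4/159.6 = 0.7419; cost = 8.52%.
Revolver drawn: weight = 41.2/159.6 = 0.2581; after-tax cost = 2.8% × (1 − 30%) = 1.9600%.
WACC = 0.7419 × 8.5200% + 0.2581 × 1.9600% = 6.8266%.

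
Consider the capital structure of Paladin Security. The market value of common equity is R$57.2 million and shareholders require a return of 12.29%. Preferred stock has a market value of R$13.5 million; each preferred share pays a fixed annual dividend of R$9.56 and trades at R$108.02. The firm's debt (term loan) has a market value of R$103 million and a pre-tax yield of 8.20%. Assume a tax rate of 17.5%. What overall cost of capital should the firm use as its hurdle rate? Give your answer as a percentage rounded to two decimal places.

8.75%

Cost of preferred: Rp = 9.56 / 108.02 = 8.8502%.
Total capital V = 57.2 + 13.5 + 103 = 173.7.
Equity: weight = 57.2/173.7 = 0.3293; cost = 12.29%.
Preferred: weight = 13.5/173.7 = 0.0777; cost = 8.8502%.
Term loan: weight = 103/173.7 = 0.5930; after-tax cost = 8.2% × (1 − 17.5%) = 6.7650%.
WACC = 0.3293 × 12.2900% + 0.0777 × 8.8502% + 0.5930 × 6.7650% = 8.7465%.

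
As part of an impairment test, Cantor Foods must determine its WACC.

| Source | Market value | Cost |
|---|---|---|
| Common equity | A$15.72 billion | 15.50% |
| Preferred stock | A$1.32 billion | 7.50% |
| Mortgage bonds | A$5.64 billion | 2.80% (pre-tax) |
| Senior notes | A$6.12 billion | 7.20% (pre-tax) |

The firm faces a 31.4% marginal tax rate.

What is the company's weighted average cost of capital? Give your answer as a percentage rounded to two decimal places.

Total capital V = 15.72 + 1.32 + 5.64 + 6.12 = 28.8.
Equity: weight = 15.72/28.8 = 0.5458; cost = 15.5%.
Preferred: weight = 1.32/28.8 = 0.0458; cost = 7.5%.
Mortgage bonds: weight = 5.64/28.8 = 0.1958; after-tax cost = 2.8% × (1 − 31.4%) = 1.9208%.
Senior notes: weight = 6.12/28.8 = 0.2125; after-tax cost = 7.2% × (1 − 31.4%) = 4.9392%.
WACC = 0.5458 × 15.5000% + 0.0458 × 7.5000% + 0.1958 × 1.9208% + 0.2125 × 4.9392% = 10.2299%.

10.23%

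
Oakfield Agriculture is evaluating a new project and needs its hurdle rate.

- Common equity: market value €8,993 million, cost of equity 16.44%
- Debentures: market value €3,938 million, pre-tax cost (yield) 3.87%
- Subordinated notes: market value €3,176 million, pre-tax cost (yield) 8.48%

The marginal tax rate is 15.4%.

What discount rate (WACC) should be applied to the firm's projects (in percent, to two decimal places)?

11.39%

Total capital V = 8993 + 3938 + 3176 = 16107.
Equity: weight = 8993/16107 = 0.5583; cost = 16.44%.
Debentures: weight = 3938/16107 = 0.2445; after-tax cost = 3.87% × (1 − 15.4%) = 3.2740%.
Subordinated notes: weight = 3176/16107 = 0.1972; after-tax cost = 8.48% × (1 − 15.4%) = 7.1741%.
WACC = 0.5583 × 16.4400% + 0.2445 × 3.2740% + 0.1972 × 7.1741% = 11.3940%.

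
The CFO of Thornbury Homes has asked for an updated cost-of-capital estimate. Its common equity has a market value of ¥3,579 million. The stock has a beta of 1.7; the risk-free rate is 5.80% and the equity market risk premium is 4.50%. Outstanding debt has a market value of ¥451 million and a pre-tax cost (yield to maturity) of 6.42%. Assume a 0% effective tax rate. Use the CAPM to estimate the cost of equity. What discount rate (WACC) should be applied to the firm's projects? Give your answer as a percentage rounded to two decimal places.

12.66%

Cost of equity via CAPM: Re = 5.8% + 1.7 × 4.5% = 13.4500%.
Total capital V = 3579 + 451 = 4030.
Equity: weight = 3579/4030 = 0.8881; cost = 13.45%.
Debt: weight = 451/4030 = 0.1119; after-tax cost = 6.42% × (1 − 0%) = 6.4200%.
WACC = 0.8881 × 13.4500% + 0.1119 × 6.4200% = 12.6633%.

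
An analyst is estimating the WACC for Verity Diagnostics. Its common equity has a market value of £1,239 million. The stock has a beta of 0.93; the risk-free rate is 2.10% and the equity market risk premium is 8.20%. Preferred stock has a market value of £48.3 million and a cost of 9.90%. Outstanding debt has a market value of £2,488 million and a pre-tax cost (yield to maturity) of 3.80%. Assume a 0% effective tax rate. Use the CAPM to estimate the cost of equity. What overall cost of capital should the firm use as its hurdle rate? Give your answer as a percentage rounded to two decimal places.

Cost of equity via CAPM: Re = 2.1% + 0.93 × 8.2% = 9.7260%.
Total capital V = 1239 + 48.3 + 2488 = 3775.3.
Equity: weight = 1239/3775.3 = 0.3282; cost = 9.726%.
Preferred: weight = 48.3/3775.3 = 0.0128; cost = 9.9%.
Debt: weight = 2488/3775.3 = 0.6590; after-tax cost = 3.8% × (1 − 0%) = 3.8000%.
WACC = 0.3282 × 9.7260% + 0.0128 × 9.9000% + 0.6590 × 3.8000% = 5.8229%.

5.82%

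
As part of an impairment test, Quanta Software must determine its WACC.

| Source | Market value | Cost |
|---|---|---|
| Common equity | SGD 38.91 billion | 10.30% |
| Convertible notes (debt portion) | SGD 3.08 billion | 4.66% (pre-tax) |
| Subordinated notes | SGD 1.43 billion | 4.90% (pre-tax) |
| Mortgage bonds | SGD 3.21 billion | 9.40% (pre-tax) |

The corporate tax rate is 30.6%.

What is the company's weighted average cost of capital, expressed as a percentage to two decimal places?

9.36%

Total capital V = 38.91 + 3.08 + 1.43 + 3.21 = 46.63.
Equity: weight = 38.91/46.63 = 0.8344; cost = 10.3%.
Convertible notes (debt portion): weight = 3.08/46.63 = 0.0661; after-tax cost = 4.66% × (1 − 30.6%) = 3.2340%.
Subordinated notes: weight = 1.43/46.63 = 0.0307; after-tax cost = 4.9% × (1 − 30.6%) = 3.4006%.
Mortgage bonds: weight = 3.21/46.63 = 0.0688; after-tax cost = 9.4% × (1 − 30.6%) = 6.5236%.
WACC = 0.8344 × 10.3000% + 0.0661 × 3.2340% + 0.0307 × 3.4006% + 0.0688 × 6.5236% = 9.3617%.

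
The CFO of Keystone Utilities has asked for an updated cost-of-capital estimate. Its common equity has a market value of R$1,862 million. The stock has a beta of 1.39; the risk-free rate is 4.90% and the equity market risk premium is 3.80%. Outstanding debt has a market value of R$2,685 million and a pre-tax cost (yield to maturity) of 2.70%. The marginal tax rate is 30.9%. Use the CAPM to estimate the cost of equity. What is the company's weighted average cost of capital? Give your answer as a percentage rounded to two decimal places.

5.27%

Cost of equity via CAPM: Re = 4.9% + 1.39 × 3.8% = 10.1820%.
Total capital V = 1862 + 2685 = 4547.
Equity: weight = 1862/4547 = 0.4095; cost = 10.182%.
Debt: weight = 2685/4547 = 0.5905; after-tax cost = 2.7% × (1 − 30.9%) = 1.8657%.
WACC = 0.4095 × 10.1820% + 0.5905 × 1.8657% = 5.2712%.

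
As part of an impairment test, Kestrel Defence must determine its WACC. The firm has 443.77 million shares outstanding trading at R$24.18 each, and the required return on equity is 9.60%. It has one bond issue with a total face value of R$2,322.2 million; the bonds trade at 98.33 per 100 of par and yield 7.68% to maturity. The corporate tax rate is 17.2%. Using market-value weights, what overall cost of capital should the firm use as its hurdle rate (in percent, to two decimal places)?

Market value of equity E = 24.18 × 443.77m = 10730.3586m. Market value of debt D = 2322.2m × 98.33/100 = 2283.41926m.
Total capital V = 10730.3586 + 2283.41926 = 13013.77786.
Equity: weight = 10730.3586/13013.77786 = 0.8245; cost = 9.6%.
Bonds outstanding: weight = 2283.41926/13013.77786 = 0.1755; after-tax cost = 7.68% × (1 − 17.2%) = 6.3590%.
WACC = 0.8245 × 9.6000% + 0.1755 × 6.3590% = 9.0313%.

9.03%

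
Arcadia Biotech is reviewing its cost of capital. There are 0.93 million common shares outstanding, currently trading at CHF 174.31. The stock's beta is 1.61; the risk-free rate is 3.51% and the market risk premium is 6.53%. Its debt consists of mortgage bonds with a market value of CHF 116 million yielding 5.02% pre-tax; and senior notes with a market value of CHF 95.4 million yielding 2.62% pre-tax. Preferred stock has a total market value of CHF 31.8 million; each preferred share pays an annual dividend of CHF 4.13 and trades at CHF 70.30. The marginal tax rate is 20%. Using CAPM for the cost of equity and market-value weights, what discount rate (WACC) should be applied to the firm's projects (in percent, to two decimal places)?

Cost of equity via CAPM: Re = 3.51% + 1.61 × 6.53% = 14.0233%.
Cost of preferred: Rp = 4.13 / 70.3 = 5.8748%.
Market value of equity E = 174.31 × 0.93m = 162.1083m.
Total capital V = 162.1083 + 31.8 + 116 + 95.4 = 405.3083.
Equity: weight = 162.1083/405.3083 = 0.4000; cost = 14.0233%.
Preferred: weight = 31.8/405.3083 = 0.0785; cost = 5.8748%.
Mortgage bonds: weight = 116/405.3083 = 0.2862; after-tax cost = 5.02% × (1 − 20%) = 4.0160%.
Senior notes: weight = 95.4/405.3083 = 0.2354; after-tax cost = 2.62% × (1 − 20%) = 2.0960%.
WACC = 0.4000 × 14.0233% + 0.0785 × 5.8748% + 0.2862 × 4.0160% + 0.2354 × 2.0960% = 7.7125%.

7.71%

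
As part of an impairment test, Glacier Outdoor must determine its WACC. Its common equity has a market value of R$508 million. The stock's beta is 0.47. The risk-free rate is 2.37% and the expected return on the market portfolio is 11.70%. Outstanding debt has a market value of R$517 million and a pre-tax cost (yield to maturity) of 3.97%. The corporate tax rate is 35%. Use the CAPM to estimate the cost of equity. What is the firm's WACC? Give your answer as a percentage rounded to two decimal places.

Market risk premium = 11.7% − 2.37% = 9.33%.
Cost of equity via CAPM: Re = 2.37% + 0.47 × 9.33% = 6.7551%.
Total capital V = 508 + 517 = 1025.
Equity: weight = 508/1025 = 0.4956; cost = 6.7551%.
Debt: weight = 517/1025 = 0.5044; after-tax cost = 3.97% × (1 − 35%) = 2.5805%.
WACC = 0.4956 × 6.7551% + 0.5044 × 2.5805% = 4.6495%.

4.65%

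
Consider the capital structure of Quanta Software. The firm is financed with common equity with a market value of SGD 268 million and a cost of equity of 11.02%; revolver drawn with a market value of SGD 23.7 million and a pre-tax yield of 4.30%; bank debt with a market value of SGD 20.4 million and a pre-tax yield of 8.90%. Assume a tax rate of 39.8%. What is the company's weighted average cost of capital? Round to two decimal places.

Total capital V = 268 + 23.7 + 20.4 = 312.1.
Equity: weight = 268/312.1 = 0.8587; cost = 11.02%.
Revolver drawn: weight = 23.7/312.1 = 0.0759; after-tax cost = 4.3% × (1 − 39.8%) = 2.5886%.
Bank debt: weight = 20.4/312.1 = 0.0654; after-tax cost = 8.9% × (1 − 39.8%) = 5.3578%.
WACC = 0.8587 × 11.0200% + 0.0759 × 2.5886% + 0.0654 × 5.3578% = 10.0096%.

10.01%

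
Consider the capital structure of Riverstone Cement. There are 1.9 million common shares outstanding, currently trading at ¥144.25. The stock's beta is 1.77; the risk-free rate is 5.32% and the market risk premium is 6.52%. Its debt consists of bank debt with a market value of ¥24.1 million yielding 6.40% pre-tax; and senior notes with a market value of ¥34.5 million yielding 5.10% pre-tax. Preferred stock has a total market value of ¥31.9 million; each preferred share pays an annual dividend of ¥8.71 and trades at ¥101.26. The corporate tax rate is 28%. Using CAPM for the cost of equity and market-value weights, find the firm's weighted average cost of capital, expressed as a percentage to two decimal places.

14.08%

Cost of equity via CAPM: Re = 5.32% + 1.77 × 6.52% = 16.8604%.
Cost of preferred: Rp = 8.71 / 101.26 = 8.6016%.
Market value of equity E = 144.25 × 1.9m = 274.075m.
Total capital V = 274.075 + 31.9 + 24.1 + 34.5 = 364.575.
Equity: weight = 274.075/364.575 = 0.7518; cost = 16.8604%.
Preferred: weight = 31.9/364.575 = 0.0875; cost = 8.6016%.
Bank debt: weight = 24.1/364.575 = 0.0661; after-tax cost = 6.4% × (1 − 28%) = 4.6080%.
Senior notes: weight = 34.5/364.575 = 0.0946; after-tax cost = 5.1% × (1 − 28%) = 3.6720%.
WACC = 0.7518 × 16.8604% + 0.0875 × 8.6016% + 0.0661 × 4.6080% + 0.0946 × 3.6720% = 14.0798%.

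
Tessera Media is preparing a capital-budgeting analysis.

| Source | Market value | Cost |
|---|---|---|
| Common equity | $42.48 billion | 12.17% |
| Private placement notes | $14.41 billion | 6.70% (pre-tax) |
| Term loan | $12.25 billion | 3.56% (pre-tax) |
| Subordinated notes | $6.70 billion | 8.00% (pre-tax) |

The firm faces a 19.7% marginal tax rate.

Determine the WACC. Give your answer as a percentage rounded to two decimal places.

Total capital V = 42.48 + 14.41 + 12.25 + 6.7 = 75.84.
Equity: weight = 42.48/75.84 = 0.5601; cost = 12.17%.
Private placement notes: weight = 14.41/75.84 = 0.1900; after-tax cost = 6.7% × (1 − 19.7%) = 5.3801%.
Term loan: weight = 12.25/75.84 = 0.1615; after-tax cost = 3.56% × (1 − 19.7%) = 2.8587%.
Subordinated notes: weight = 6.7/75.84 = 0.0883; after-tax cost = 8% × (1 − 19.7%) = 6.4240%.
WACC = 0.5601 × 12.1700% + 0.1900 × 5.3801% + 0.1615 × 2.8587% + 0.0883 × 6.4240% = 8.8683%.

8.87%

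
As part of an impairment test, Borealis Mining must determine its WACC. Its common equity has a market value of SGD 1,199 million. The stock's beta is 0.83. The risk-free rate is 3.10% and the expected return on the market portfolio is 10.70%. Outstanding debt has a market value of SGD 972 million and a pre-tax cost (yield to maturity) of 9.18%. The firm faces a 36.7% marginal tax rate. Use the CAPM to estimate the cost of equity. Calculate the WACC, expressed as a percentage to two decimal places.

Market risk premium = 10.7% − 3.1% = 7.6%.
Cost of equity via CAPM: Re = 3.1% + 0.83 × 7.6% = 9.4080%.
Total capital V = 1199 + 972 = 2171.
Equity: weight = 1199/2171 = 0.5523; cost = 9.408%.
Debt: weight = 972/2171 = 0.4477; after-tax cost = 9.18% × (1 − 36.7%) = 5.8109%.
WACC = 0.5523 × 9.4080% + 0.4477 × 5.8109% = 7.7975%.

7.80%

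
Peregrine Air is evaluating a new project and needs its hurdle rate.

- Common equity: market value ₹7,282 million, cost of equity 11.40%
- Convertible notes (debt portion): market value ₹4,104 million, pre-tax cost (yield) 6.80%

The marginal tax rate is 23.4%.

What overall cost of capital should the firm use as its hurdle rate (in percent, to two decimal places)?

9.17%

Total capital V = 7282 + 4104 = 11386.
Equity: weight = 7282/11386 = 0.6396; cost = 11.4%.
Convertible notes (debt portion): weight = 4104/11386 = 0.3604; after-tax cost = 6.8% × (1 − 23.4%) = 5.2088%.
WACC = 0.6396 × 11.4000% + 0.3604 × 5.2088% = 9.1684%.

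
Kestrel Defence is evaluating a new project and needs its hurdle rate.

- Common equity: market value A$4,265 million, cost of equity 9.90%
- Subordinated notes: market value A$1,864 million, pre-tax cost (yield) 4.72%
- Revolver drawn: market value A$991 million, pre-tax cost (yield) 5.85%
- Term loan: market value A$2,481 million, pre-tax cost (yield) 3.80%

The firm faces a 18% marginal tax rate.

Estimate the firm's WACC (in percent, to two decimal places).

6.45%

Total capital V = 4265 + 1864 + 991 + 2481 = 9601.
Equity: weight = 4265/9601 = 0.4442; cost = 9.9%.
Subordinated notes: weight = 1864/9601 = 0.1941; after-tax cost = 4.72% × (1 − 18%) = 3.8704%.
Revolver drawn: weight = 991/9601 = 0.1032; after-tax cost = 5.85% × (1 − 18%) = 4.7970%.
Term loan: weight = 2481/9601 = 0.2584; after-tax cost = 3.8% × (1 − 18%) = 3.1160%.
WACC = 0.4442 × 9.9000% + 0.1941 × 3.8704% + 0.1032 × 4.7970% + 0.2584 × 3.1160% = 6.4496%.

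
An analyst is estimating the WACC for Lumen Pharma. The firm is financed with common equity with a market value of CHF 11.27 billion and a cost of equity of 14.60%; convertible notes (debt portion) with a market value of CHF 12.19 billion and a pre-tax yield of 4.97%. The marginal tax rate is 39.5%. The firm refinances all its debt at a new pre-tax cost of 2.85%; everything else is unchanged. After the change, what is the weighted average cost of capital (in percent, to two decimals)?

7.91%

After the change:
Total capital V = 11.27 + 12.19 = 23.46.
Equity: weight = 11.27/23.46 = 0.4804; cost = 14.6%.
Convertible notes (debt portion): weight = 12.19/23.46 = 0.5196; after-tax cost = 2.85% × (1 − 39.5%) = 1.7243%.
WACC = 0.4804 × 14.6000% + 0.5196 × 1.7243% = 7.9097%.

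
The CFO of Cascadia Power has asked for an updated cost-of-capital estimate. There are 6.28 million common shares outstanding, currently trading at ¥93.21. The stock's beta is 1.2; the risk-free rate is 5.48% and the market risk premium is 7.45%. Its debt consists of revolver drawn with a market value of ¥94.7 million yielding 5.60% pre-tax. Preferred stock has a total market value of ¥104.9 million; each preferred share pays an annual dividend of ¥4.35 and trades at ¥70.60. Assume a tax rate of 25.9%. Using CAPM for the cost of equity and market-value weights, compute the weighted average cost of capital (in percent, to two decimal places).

Cost of equity via CAPM: Re = 5.48% + 1.2 × 7.45% = 14.4200%.
Cost of preferred: Rp = 4.35 / 70.6 = 6.1615%.
Market value of equity E = 93.21 × 6.28m = 585.3588m.
Total capital V = 585.3588 + 104.9 + 94.7 = 784.9588.
Equity: weight = 585.3588/784.9588 = 0.7457; cost = 14.42%.
Preferred: weight = 104.9/784.9588 = 0.1336; cost = 6.1615%.
Revolver drawn: weight = 94.7/784.9588 = 0.1206; after-tax cost = 5.6% × (1 − 25.9%) = 4.1496%.
WACC = 0.7457 × 14.4200% + 0.1336 × 6.1615% + 0.1206 × 4.1496% = 12.0773%.

12.08%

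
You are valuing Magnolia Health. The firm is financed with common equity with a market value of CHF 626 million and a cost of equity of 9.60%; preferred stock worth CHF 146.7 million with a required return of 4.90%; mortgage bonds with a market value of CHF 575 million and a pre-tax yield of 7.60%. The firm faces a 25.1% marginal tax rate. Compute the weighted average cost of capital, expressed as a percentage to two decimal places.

7.42%

Total capital V = 626 + 146.7 + 575 = 1347.7.
Equity: weight = 626/1347.7 = 0.4645; cost = 9.6%.
Preferred: weight = 146.7/1347.7 = 0.1089; cost = 4.9%.
Mortgage bonds: weight = 575/1347.7 = 0.4267; after-tax cost = 7.6% × (1 − 25.1%) = 5.6924%.
WACC = 0.4645 × 9.6000% + 0.1089 × 4.9000% + 0.4267 × 5.6924% = 7.4212%.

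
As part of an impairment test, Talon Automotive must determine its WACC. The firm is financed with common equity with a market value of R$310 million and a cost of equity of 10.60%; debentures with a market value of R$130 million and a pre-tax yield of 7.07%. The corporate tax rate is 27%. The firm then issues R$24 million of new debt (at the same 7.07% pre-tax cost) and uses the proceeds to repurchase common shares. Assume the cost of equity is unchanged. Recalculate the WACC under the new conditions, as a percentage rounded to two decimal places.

After the change:
Total capital V = 286 + 154 = 440.
Equity: weight = 286/440 = 0.6500; cost = 10.6%.
Debentures: weight = 154/440 = 0.3500; after-tax cost = 7.07% × (1 − 27%) = 5.1611%.
WACC = 0.6500 × 10.6000% + 0.3500 × 5.1611% = 8.6964%.

8.70%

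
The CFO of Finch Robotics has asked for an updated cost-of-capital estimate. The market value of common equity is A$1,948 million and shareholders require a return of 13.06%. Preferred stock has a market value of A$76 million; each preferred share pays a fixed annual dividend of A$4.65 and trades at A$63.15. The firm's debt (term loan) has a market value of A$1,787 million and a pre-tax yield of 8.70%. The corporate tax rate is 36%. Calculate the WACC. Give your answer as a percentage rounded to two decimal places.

9.43%

Cost of preferred: Rp = 4.65 / 63.15 = 7.3634%.
Total capital V = 1948 + 76 + 1787 = 3811.
Equity: weight = 1948/3811 = 0.5112; cost = 13.06%.
Preferred: weight = 76/3811 = 0.0199; cost = 7.3634%.
Term loan: weight = 1787/3811 = 0.4689; after-tax cost = 8.7% × (1 − 36%) = 5.5680%.
WACC = 0.5112 × 13.0600% + 0.0199 × 7.3634% + 0.4689 × 5.5680% = 9.4334%.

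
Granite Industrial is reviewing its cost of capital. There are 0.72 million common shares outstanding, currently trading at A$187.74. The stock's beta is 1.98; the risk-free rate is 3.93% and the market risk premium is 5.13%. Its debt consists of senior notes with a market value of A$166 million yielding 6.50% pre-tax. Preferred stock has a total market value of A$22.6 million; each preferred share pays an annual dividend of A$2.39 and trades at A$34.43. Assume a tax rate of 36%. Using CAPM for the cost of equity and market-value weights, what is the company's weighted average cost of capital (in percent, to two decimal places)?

Cost of equity via CAPM: Re = 3.93% + 1.98 × 5.13% = 14.0874%.
Cost of preferred: Rp = 2.39 / 34.43 = 6.9416%.
Market value of equity E = 187.74 × 0.72m = 135.1728m.
Total capital V = 135.1728 + 22.6 + 166 = 323.7728.
Equity: weight = 135.1728/323.7728 = 0.4175; cost = 14.0874%.
Preferred: weight = 22.6/323.7728 = 0.0698; cost = 6.9416%.
Senior notes: weight = 166/323.7728 = 0.5127; after-tax cost = 6.5% × (1 − 36%) = 4.1600%.
WACC = 0.4175 × 14.0874% + 0.0698 × 6.9416% + 0.5127 × 4.1600% = 8.4988%.

8.50%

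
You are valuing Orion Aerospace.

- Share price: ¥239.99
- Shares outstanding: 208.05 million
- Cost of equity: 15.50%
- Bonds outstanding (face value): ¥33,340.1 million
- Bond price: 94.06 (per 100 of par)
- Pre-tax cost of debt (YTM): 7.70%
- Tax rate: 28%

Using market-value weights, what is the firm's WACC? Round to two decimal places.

Market value of equity E = 239.99 × 208.05m = 49929.9195m. Market value of debt D = 33340.1m × 94.06/100 = 31359.69806m.
Total capital V = 49929.9195 + 31359.69806 = 81289.61756.
Equity: weight = 49929.9195/81289.61756 = 0.6142; cost = 15.5%.
Bonds outstanding: weight = 31359.69806/81289.61756 = 0.3858; after-tax cost = 7.7% × (1 − 28%) = 5.5440%.
WACC = 0.6142 × 15.5000% + 0.3858 × 5.5440% = 11.6592%.

11.66%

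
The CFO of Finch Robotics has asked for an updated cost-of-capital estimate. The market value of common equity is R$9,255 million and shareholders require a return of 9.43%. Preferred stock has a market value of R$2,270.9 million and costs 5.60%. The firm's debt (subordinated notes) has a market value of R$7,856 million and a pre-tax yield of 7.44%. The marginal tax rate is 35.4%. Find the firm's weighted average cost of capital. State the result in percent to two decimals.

7.11%

Total capital V = 9255 + 2270.9 + 7856 = 19381.9.
Equity: weight = 9255/19381.9 = 0.4775; cost = 9.43%.
Preferred: weight = 2270.9/19381.9 = 0.1172; cost = 5.6%.
Subordinated notes: weight = 7856/19381.9 = 0.4053; after-tax cost = 7.44% × (1 − 35.4%) = 4.8062%.
WACC = 0.4775 × 9.4300% + 0.1172 × 5.6000% + 0.4053 × 4.8062% = 7.1071%.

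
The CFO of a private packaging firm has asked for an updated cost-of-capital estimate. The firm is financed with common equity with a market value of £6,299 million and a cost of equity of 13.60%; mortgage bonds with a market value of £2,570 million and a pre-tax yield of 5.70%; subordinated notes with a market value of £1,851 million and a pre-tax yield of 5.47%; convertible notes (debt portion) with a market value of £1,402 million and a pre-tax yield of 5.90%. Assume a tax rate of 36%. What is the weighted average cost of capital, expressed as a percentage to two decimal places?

Total capital V = 6299 + 2570 + 1851 + 1402 = 12122.
Equity: weight = 6299/12122 = 0.5196; cost = 13.6%.
Mortgage bonds: weight = 2570/12122 = 0.2120; after-tax cost = 5.7% × (1 − 36%) = 3.6480%.
Subordinated notes: weight = 1851/12122 = 0.1527; after-tax cost = 5.47% × (1 − 36%) = 3.5008%.
Convertible notes (debt portion): weight = 1402/12122 = 0.1157; after-tax cost = 5.9% × (1 − 36%) = 3.7760%.
WACC = 0.5196 × 13.6000% + 0.2120 × 3.6480% + 0.1527 × 3.5008% + 0.1157 × 3.7760% = 8.8117%.

8.81%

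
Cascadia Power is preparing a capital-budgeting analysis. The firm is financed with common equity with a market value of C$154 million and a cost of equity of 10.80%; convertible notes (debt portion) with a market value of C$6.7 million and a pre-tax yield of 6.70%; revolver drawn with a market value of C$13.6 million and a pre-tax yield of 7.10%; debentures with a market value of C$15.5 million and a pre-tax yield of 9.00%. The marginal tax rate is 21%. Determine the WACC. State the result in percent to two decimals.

9.93%

Total capital V = 154 + 6.7 + 13.6 + 15.5 = 189.8.
Equity: weight = 154/189.8 = 0.8114; cost = 10.8%.
Convertible notes (debt portion): weight = 6.7/189.8 = 0.0353; after-tax cost = 6.7% × (1 − 21%) = 5.2930%.
Revolver drawn: weight = 13.6/189.8 = 0.0717; after-tax cost = 7.1% × (1 − 21%) = 5.6090%.
Debentures: weight = 15.5/189.8 = 0.0817; after-tax cost = 9% × (1 − 21%) = 7.1100%.
WACC = 0.8114 × 10.8000% + 0.0353 × 5.2930% + 0.0717 × 5.6090% + 0.0817 × 7.1100% = 9.9323%.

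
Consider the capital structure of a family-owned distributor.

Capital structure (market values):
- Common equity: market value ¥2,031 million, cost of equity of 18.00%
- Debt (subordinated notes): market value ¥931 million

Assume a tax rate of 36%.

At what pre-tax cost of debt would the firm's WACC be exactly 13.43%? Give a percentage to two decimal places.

Total capital V = 2031 + 931 = 2962.
Equity weight = 2031/2962 = 0.6857.
Subordinated notes weight = 931/2962 = 0.3143.
Equity contribution = 0.6857 × 18% = 12.3423%.
Remaining for debt = 13.43% − 12.3423% = 1.0877%.
Rd × (1 − 36%) × 0.3143 = 1.0877%  ⇒  Rd = 5.4069%.

5.41%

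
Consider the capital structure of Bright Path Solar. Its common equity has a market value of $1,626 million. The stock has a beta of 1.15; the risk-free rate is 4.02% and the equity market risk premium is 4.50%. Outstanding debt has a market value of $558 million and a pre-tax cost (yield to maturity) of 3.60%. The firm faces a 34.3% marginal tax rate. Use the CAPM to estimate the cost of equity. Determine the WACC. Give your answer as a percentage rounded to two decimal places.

7.45%

Cost of equity via CAPM: Re = 4.02% + 1.15 × 4.5% = 9.1950%.
Total capital V = 1626 + 558 = 2184.
Equity: weight = 1626/2184 = 0.7445; cost = 9.195%.
Debt: weight = 558/2184 = 0.2555; after-tax cost = 3.6% × (1 − 34.3%) = 2.3652%.
WACC = 0.7445 × 9.1950% + 0.2555 × 2.3652% = 7.4500%.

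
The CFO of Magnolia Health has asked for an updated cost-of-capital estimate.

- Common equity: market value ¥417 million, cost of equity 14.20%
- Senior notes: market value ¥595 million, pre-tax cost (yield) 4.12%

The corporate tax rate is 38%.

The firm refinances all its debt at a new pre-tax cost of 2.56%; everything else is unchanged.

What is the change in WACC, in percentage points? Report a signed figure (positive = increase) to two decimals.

Current WACC:
Total capital V = 417 + 595 = 1012.
Equity: weight = 417/1012 = 0.4121; cost = 14.2%.
Senior notes: weight = 595/1012 = 0.5879; after-tax cost = 4.12% × (1 − 38%) = 2.5544%.
WACC = 0.4121 × 14.2000% + 0.5879 × 2.5544% = 7.3530%.
After the change:
Total capital V = 417 + 595 = 1012.
Equity: weight = 417/1012 = 0.4121; cost = 14.2%.
Senior notes: weight = 595/1012 = 0.5879; after-tax cost = 2.56% × (1 − 38%) = 1.5872%.
WACC = 0.4121 × 14.2000% + 0.5879 × 1.5872% = 6.7844%.
Change in WACC = 6.7844% − 7.3530% = -0.5687 pp.

-0.57 pp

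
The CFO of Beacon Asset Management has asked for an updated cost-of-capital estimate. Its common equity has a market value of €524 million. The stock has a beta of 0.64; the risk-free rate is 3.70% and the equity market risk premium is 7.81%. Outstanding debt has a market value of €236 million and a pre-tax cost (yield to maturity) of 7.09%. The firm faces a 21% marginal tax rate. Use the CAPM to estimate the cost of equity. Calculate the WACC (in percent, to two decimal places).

Cost of equity via CAPM: Re = 3.7% + 0.64 × 7.81% = 8.6984%.
Total capital V = 524 + 236 = 760.
Equity: weight = 524/760 = 0.6895; cost = 8.6984%.
Debt: weight = 236/760 = 0.3105; after-tax cost = 7.09% × (1 − 21%) = 5.6011%.
WACC = 0.6895 × 8.6984% + 0.3105 × 5.6011% = 7.7366%.

7.74%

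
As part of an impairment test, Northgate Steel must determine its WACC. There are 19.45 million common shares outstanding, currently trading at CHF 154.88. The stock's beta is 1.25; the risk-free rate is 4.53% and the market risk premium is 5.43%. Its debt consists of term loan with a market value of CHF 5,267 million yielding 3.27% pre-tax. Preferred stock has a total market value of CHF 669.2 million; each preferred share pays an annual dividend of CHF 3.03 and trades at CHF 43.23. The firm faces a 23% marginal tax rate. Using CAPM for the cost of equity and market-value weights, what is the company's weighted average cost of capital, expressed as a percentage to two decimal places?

5.82%

Cost of equity via CAPM: Re = 4.53% + 1.25 × 5.43% = 11.3175%.
Cost of preferred: Rp = 3.03 / 43.23 = 7.0090%.
Market value of equity E = 154.88 × 19.45m = 3012.416m.
Total capital V = 3012.416 + 669.2 + 5267 = 8948.616.
Equity: weight = 3012.416/8948.616 = 0.3366; cost = 11.3175%.
Preferred: weight = 669.2/8948.616 = 0.0748; cost = 7.009%.
Term loan: weight = 5267/8948.616 = 0.5886; after-tax cost = 3.27% × (1 − 23%) = 2.5179%.
WACC = 0.3366 × 11.3175% + 0.0748 × 7.0090% + 0.5886 × 2.5179% = 5.8160%.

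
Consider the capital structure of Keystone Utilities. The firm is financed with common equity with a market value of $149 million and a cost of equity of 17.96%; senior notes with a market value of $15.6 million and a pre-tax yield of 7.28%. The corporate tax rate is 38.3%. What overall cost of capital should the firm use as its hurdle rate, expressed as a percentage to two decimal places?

Total capital V = 149 + 15.6 = 164.6.
Equity: weight = 149/164.6 = 0.9052; cost = 17.96%.
Senior notes: weight = 15.6/164.6 = 0.0948; after-tax cost = 7.28% × (1 − 38.3%) = 4.4918%.
WACC = 0.9052 × 17.9600% + 0.0948 × 4.4918% = 16.6835%.

16.68%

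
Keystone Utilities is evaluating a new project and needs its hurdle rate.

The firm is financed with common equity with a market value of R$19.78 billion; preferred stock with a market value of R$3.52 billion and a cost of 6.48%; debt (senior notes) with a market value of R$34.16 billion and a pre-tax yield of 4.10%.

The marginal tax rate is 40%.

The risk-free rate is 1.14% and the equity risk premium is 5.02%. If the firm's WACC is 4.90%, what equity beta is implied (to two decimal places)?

1.53

Total capital V = 19.78 + 3.52 + 34.16 = 57.46.
Equity weight = 19.78/57.46 = 0.3442.
Preferred weight = 3.52/57.46 = 0.0613.
Senior notes weight = 34.16/57.46 = 0.5945.
Debt contribution = 0.5945 × 4.1% × (1 − 40%) = 1.4625%.
Preferred contribution = 0.0613 × 6.48% = 0.3970%.
Required equity contribution = 4.9% − 1.8594% = 3.0406%  ⇒  Re = 8.8327%.
CAPM: 8.8327% = 1.14% + β × 5.02%  ⇒  β = 1.5324.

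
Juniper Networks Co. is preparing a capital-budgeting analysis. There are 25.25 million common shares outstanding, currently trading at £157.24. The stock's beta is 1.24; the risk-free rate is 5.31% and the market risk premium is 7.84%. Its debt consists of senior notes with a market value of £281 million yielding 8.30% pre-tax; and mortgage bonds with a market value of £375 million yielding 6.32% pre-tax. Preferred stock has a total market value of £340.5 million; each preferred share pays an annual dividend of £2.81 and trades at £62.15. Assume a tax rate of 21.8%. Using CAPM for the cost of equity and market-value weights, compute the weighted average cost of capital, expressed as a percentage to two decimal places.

Cost of equity via CAPM: Re = 5.31% + 1.24 × 7.84% = 15.0316%.
Cost of preferred: Rp = 2.81 / 62.15 = 4.5213%.
Market value of equity E = 157.24 × 25.25m = 3970.31m.
Total capital V = 3970.31 + 340.5 + 281 + 375 = 4966.81.
Equity: weight = 3970.31/4966.81 = 0.7994; cost = 15.0316%.
Preferred: weight = 340.5/4966.81 = 0.0686; cost = 4.5213%.
Senior notes: weight = 281/4966.81 = 0.0566; after-tax cost = 8.3% × (1 − 21.8%) = 6.4906%.
Mortgage bonds: weight = 375/4966.81 = 0.0755; after-tax cost = 6.32% × (1 − 21.8%) = 4.9422%.
WACC = 0.7994 × 15.0316% + 0.0686 × 4.5213% + 0.0566 × 6.4906% + 0.0755 × 4.9422% = 13.0661%.

13.07%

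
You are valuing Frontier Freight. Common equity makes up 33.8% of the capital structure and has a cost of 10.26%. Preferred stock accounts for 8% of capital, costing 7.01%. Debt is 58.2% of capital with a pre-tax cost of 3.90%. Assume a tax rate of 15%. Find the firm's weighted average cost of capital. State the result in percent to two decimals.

5.96%

After-tax cost of debt = 3.9% × (1 − 15%) = 3.3150%.
WACC = 0.338 × 10.2600% + 0.080 × 7.0100% + 0.582 × 3.3150% = 5.9580%.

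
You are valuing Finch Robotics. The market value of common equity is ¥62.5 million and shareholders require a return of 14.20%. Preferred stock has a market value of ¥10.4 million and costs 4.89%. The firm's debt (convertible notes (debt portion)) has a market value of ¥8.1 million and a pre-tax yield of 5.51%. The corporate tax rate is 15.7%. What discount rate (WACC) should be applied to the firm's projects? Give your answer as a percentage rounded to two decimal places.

Total capital V = 62.5 + 10.4 + 8.1 = 81.
Equity: weight = 62.5/81 = 0.7716; cost = 14.2%.
Preferred: weight = 10.4/81 = 0.1284; cost = 4.89%.
Convertible notes (debt portion): weight = 8.1/81 = 0.1000; after-tax cost = 5.51% × (1 − 15.7%) = 4.6449%.
WACC = 0.7716 × 14.2000% + 0.1284 × 4.8900% + 0.1000 × 4.6449% = 12.0491%.

12.05%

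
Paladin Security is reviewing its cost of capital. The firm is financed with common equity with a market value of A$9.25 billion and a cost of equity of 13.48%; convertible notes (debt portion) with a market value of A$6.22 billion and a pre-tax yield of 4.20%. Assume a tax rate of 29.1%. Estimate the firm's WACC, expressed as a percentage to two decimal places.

9.26%

Total capital V = 9.25 + 6.22 = 15.47.
Equity: weight = 9.25/15.47 = 0.5979; cost = 13.48%.
Convertible notes (debt portion): weight = 6.22/15.47 = 0.4021; after-tax cost = 4.2% × (1 − 29.1%) = 2.9778%.
WACC = 0.5979 × 13.4800% + 0.4021 × 2.9778% = 9.2574%.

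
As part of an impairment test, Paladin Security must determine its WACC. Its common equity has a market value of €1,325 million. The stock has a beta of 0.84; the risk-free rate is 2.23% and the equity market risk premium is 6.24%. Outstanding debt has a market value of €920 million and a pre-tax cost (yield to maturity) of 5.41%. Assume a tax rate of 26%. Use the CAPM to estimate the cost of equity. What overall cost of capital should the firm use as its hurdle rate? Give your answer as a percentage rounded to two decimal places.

6.05%

Cost of equity via CAPM: Re = 2.23% + 0.84 × 6.24% = 7.4716%.
Total capital V = 1325 + 920 = 2245.
Equity: weight = 1325/2245 = 0.5902; cost = 7.4716%.
Debt: weight = 920/2245 = 0.4098; after-tax cost = 5.41% × (1 − 26%) = 4.0034%.
WACC = 0.5902 × 7.4716% + 0.4098 × 4.0034% = 6.0503%.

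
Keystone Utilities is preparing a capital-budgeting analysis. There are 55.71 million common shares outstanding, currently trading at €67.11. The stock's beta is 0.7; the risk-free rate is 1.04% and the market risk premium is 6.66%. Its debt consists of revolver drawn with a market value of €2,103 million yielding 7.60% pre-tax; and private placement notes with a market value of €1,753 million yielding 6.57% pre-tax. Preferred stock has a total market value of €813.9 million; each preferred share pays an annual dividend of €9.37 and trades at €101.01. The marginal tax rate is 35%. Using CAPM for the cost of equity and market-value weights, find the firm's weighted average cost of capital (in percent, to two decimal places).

Cost of equity via CAPM: Re = 1.04% + 0.7 × 6.66% = 5.7020%.
Cost of preferred: Rp = 9.37 / 101.01 = 9.2763%.
Market value of equity E = 67.11 × 55.71m = 3738.6981m.
Total capital V = 3738.6981 + 813.9 + 2103 + 1753 = 8408.5981.
Equity: weight = 3738.6981/8408.5981 = 0.4446; cost = 5.702%.
Preferred: weight = 813.9/8408.5981 = 0.0968; cost = 9.2763%.
Revolver drawn: weight = 2103/8408.5981 = 0.2501; after-tax cost = 7.6% × (1 − 35%) = 4.9400%.
Private placement notes: weight = 1753/8408.5981 = 0.2085; after-tax cost = 6.57% × (1 − 35%) = 4.2705%.
WACC = 0.4446 × 5.7020% + 0.0968 × 9.2763% + 0.2501 × 4.9400% + 0.2085 × 4.2705% = 5.5590%.

5.56%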